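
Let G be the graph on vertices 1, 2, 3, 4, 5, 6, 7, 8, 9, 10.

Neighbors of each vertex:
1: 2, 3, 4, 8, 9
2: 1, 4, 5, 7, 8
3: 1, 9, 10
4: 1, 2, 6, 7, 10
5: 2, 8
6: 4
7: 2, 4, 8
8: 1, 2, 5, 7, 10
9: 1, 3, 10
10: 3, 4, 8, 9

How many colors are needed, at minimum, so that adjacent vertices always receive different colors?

3

2, 7, 8 are mutually adjacent, so at least 3 colors are needed.
3 colors suffice: 1=a, 2=c, 3=b, 4=b, 5=a, 6=a, 7=a, 8=b, 9=c, 10=a. No two adjacent vertices share a color.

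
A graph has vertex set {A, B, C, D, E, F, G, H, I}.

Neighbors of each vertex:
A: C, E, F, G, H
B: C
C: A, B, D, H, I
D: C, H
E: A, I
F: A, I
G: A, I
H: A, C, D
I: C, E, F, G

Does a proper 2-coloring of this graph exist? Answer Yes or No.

A, C, H are mutually adjacent, so at least 3 colors are needed.
So 2 colors are not enough.

No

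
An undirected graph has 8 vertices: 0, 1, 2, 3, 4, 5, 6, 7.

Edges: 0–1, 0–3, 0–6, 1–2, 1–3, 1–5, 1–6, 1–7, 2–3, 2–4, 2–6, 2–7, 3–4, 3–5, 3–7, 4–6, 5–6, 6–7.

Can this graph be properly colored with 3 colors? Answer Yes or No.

No

1, 2, 3, 7 are pairwise adjacent (a clique of size 4), so at least 4 colors are needed.
So 3 colors are not enough.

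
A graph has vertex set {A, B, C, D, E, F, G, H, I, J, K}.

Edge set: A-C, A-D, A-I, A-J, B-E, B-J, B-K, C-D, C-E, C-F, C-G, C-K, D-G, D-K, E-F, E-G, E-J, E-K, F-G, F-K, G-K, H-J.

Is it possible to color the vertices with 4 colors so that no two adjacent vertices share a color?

No

C, E, F, G, K form a clique, so at least 5 colors are needed.
So 4 colors are not enough.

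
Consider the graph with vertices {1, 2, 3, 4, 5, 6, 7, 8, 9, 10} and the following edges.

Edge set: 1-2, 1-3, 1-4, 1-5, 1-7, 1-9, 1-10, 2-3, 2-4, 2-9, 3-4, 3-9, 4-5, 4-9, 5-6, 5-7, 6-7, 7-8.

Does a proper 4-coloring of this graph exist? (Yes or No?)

1, 2, 3, 4, 9 are mutually adjacent (a clique of size 5), so at least 5 colors are needed.
So 4 colors are not enough.

No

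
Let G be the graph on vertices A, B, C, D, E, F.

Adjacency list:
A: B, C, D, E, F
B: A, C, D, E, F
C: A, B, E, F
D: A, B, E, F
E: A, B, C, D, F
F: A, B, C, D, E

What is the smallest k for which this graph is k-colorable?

5

A, B, C, E, F are mutually adjacent (a clique of size 5), so at least 5 colors are needed.
5 colors suffice: color red → {A}; color blue → {E}; color green → {B}; color yellow → {F}; color purple → {C, D}. Each edge has distinct colors on its endpoints.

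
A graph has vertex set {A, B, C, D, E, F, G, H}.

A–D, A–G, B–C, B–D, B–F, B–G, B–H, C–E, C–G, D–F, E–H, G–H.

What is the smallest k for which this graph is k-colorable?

B, D, F form a triangle, so at least 3 colors are needed.
3 colors suffice: color 1 → {A, B, E}; color 2 → {D, G}; color 3 → {C, F, H}. Every edge joins two different colors.

3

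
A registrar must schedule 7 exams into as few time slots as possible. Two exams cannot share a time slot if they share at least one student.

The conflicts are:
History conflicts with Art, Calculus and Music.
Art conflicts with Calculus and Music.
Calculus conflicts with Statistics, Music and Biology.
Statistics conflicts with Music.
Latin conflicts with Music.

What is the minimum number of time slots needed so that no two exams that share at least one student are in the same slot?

4

History, Art, Calculus, Music pairwise conflict, so at least 4 time slots are needed.
Using 4 time slots: History=4, Art=3, Calculus=1, Statistics=3, Latin=1, Music=2, Biology=2. Each listed conflict is separated.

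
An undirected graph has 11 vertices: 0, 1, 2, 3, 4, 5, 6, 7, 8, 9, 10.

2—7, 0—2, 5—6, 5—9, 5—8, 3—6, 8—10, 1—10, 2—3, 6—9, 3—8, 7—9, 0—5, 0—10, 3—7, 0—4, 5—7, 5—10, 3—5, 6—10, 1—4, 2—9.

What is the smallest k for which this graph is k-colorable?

5, 7, 9 are pairwise adjacent, so at least 3 colors are needed.
3 colors suffice: 0=green, 1=red, 2=red, 3=blue, 4=blue, 5=red, 6=green, 7=green, 8=green, 9=blue, 10=blue. Every edge joins two different colors.

3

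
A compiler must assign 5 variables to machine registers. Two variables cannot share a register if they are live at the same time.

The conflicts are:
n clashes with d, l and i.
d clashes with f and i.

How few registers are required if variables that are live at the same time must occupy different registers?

3

n, d, i all conflict with each other, so at least 3 registers are needed.
3 registers suffice: register 1 → {n, f}; register 2 → {d, l}; register 3 → {i}. Each listed conflict is separated.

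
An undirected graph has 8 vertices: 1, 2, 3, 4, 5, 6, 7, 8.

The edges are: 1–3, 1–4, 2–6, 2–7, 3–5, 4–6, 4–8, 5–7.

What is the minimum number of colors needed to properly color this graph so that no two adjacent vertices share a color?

The cycle 7-5-3-1-4-6-2-7 has odd length 7, so it cannot be 2-colored; at least 3 colors are needed.
3 colors suffice: 1=blue, 2=blue, 3=red, 4=red, 5=blue, 6=green, 7=red, 8=blue. No two adjacent vertices share a color.

3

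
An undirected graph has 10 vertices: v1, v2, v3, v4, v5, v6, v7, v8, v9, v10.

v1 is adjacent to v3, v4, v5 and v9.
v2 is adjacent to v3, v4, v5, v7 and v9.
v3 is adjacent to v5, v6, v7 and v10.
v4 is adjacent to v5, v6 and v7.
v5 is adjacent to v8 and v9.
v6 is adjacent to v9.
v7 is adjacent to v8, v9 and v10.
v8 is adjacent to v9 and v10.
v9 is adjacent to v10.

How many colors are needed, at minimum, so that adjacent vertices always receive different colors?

v7, v8, v9, v10 form a clique, so at least 4 colors are needed.
4 colors suffice: v1=3, v2=3, v3=1, v4=1, v5=2, v6=2, v7=2, v8=3, v9=1, v10=4. Each edge has distinct colors on its endpoints.

4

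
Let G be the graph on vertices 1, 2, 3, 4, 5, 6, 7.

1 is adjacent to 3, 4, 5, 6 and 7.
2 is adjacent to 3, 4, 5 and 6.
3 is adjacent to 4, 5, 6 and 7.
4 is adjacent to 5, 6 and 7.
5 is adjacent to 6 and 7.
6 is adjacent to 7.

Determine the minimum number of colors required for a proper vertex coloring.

6

1, 3, 4, 5, 6, 7 form a clique, so at least 6 colors are needed.
One proper 6-coloring: 1=orange, 2=purple, 3=yellow, 4=red, 5=blue, 6=green, 7=purple. No two adjacent vertices share a color.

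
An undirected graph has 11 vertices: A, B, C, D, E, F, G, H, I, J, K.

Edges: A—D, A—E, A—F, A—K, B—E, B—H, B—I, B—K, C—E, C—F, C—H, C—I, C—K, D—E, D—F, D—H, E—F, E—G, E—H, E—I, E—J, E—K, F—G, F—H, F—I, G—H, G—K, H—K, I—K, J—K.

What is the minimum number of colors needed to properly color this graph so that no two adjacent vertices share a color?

4

A, D, E, F are mutually adjacent (a clique of size 4), so at least 4 colors are needed.
4 colors suffice: color red → {E}; color blue → {F, K}; color green → {A, H, I, J}; color yellow → {B, C, D, G}. Each edge has distinct colors on its endpoints.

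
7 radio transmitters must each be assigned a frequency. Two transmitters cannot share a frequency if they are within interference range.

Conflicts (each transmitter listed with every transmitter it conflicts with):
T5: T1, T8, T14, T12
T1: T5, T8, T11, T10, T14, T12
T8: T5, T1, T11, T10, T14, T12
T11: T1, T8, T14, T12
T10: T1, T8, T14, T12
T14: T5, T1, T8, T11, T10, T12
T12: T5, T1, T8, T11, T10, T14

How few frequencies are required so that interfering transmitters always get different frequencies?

5

T5, T1, T8, T14, T12 pairwise conflict, so at least 5 frequencies are needed.
5 frequencies suffice: frequency 1 → {T1}; frequency 2 → {T14}; frequency 3 → {T8}; frequency 4 → {T12}; frequency 5 → {T5, T11, T10}. Each listed conflict is separated.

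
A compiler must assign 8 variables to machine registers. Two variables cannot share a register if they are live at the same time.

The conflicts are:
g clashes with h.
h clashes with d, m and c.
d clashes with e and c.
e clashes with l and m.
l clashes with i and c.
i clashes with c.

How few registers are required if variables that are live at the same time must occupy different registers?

3

h, d, c all conflict with each other, so at least 3 registers are needed.
A valid assignment using 3 registers: g=1, h=2, d=3, e=1, l=2, i=3, m=3, c=1. No two conflicting variables share a register.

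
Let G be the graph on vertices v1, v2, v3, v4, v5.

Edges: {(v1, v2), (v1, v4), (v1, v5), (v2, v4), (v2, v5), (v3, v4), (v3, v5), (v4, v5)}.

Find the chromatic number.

4

v1, v2, v4, v5 are pairwise adjacent (a clique of size 4), so at least 4 colors are needed.
4 colors suffice: color 1 → {v4}; color 2 → {v5}; color 3 → {v2, v3}; color 4 → {v1}. Every edge joins two different colors.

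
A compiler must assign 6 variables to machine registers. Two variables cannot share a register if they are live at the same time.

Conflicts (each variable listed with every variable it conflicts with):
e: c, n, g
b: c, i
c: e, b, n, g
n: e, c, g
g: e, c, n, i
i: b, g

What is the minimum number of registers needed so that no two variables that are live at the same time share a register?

e, c, n, g all conflict with each other, so at least 4 registers are needed.
4 registers suffice: e=3, b=2, c=1, n=4, g=2, i=1. No two conflicting variables share a register.

4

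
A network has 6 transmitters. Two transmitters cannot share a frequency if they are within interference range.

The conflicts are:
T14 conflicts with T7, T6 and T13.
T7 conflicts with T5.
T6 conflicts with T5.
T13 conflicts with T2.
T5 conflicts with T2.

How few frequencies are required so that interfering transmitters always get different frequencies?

The cycle T2-T13-T14-T7-T5-T2 has odd length 5, so it cannot be 2-colored; at least 3 frequencies are needed.
3 frequencies suffice: T14=1, T7=2, T6=2, T13=2, T5=1, T2=3. No two conflicting transmitters share a frequency.

3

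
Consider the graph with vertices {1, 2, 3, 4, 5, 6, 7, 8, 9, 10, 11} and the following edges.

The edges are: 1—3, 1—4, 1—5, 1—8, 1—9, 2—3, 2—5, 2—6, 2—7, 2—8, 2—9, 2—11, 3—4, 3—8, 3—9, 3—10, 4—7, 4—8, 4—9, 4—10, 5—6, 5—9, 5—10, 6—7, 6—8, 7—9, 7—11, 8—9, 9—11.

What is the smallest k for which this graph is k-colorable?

5

1, 3, 4, 8, 9 form a clique, so at least 5 colors are needed.
One proper 5-coloring: 1=e, 2=b, 3=d, 4=b, 5=c, 6=a, 7=c, 8=c, 9=a, 10=a, 11=d. Each edge has distinct colors on its endpoints.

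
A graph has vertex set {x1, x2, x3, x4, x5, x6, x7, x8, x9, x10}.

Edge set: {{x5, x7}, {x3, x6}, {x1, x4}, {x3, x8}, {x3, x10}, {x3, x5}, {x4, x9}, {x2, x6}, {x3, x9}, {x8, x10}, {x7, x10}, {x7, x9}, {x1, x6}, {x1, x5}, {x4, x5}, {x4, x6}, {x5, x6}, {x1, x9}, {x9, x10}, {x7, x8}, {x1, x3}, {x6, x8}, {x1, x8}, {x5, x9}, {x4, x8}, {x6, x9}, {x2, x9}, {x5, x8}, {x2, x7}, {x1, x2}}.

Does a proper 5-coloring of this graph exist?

The chromatic number is 5. x1, x4, x5, x6, x9 are mutually adjacent (a clique of size 5), so at least 5 colors are needed.
One proper 5-coloring: x1=green, x2=yellow, x3=purple, x4=purple, x5=yellow, x6=blue, x7=blue, x8=red, x9=red, x10=green.
That is already a proper 5-coloring.

Yes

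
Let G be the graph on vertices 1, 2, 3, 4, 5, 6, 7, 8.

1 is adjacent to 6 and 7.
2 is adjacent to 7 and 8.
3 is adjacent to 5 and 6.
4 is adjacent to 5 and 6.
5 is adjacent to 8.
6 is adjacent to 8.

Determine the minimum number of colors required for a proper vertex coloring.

The cycle 7-1-6-8-2-7 has odd length 5, so it cannot be 2-colored; at least 3 colors are needed.
A valid assignment using 3 colors: 1=blue, 2=green, 3=blue, 4=blue, 5=red, 6=red, 7=red, 8=blue. Each edge has distinct colors on its endpoints.

3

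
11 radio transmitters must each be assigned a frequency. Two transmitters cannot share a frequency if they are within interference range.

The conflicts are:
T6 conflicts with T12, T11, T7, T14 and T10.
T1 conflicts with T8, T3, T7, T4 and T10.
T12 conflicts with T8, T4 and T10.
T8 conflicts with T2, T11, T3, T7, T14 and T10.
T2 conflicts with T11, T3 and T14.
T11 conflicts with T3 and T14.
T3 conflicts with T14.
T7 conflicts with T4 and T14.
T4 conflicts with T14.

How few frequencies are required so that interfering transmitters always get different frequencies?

5

T8, T2, T11, T3, T14 pairwise conflict, so at least 5 frequencies are needed.
5 frequencies suffice: frequency 1 → {T6, T8, T4}; frequency 2 → {T1, T12, T14}; frequency 3 → {T11, T7, T10}; frequency 4 → {T3}; frequency 5 → {T2}. No two conflicting transmitters share a frequency.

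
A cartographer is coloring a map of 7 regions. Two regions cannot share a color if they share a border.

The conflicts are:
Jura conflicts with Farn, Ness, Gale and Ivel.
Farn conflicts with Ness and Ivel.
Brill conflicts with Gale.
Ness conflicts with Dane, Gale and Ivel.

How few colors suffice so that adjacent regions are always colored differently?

Jura, Farn, Ness, Ivel are mutually in conflict, so at least 4 colors are needed.
4 colors suffice: Jura=2, Farn=3, Brill=1, Ness=1, Dane=2, Gale=3, Ivel=4. Each listed conflict is separated.

4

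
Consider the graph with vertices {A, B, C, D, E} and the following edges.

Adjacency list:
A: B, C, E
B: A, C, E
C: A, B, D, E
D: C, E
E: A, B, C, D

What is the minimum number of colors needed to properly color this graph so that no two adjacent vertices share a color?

A, B, C, E are pairwise adjacent (a clique of size 4), so at least 4 colors are needed.
One proper 4-coloring: A=3, B=4, C=2, D=3, E=1. Every edge joins two different colors.

4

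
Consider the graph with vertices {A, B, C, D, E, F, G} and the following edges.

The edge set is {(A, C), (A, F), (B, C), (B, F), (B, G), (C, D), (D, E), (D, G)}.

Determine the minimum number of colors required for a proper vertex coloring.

2

B and C are adjacent, so at least 2 colors are needed.
2 colors suffice: A=1, B=1, C=2, D=1, E=2, F=2, G=2. Each edge has distinct colors on its endpoints.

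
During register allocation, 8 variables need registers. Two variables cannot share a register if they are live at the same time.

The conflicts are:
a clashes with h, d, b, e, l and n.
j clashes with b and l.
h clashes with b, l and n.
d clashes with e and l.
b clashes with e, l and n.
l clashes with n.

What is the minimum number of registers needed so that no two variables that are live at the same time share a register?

5

a, h, b, l, n pairwise conflict, so at least 5 registers are needed.
5 registers suffice: register 1 → {e, l}; register 2 → {a, j}; register 3 → {d, b}; register 4 → {n}; register 5 → {h}. No two conflicting variables share a register.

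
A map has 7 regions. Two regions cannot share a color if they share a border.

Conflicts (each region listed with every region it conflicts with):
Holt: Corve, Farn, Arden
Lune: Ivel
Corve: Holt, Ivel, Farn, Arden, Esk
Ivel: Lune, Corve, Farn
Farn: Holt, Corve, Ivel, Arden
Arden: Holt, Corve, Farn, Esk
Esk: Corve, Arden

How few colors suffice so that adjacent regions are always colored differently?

Holt, Corve, Farn, Arden are mutually in conflict, so at least 4 colors are needed.
A valid assignment using 4 colors: Holt=4, Lune=1, Corve=1, Ivel=3, Farn=2, Arden=3, Esk=2. Each listed conflict is separated.

4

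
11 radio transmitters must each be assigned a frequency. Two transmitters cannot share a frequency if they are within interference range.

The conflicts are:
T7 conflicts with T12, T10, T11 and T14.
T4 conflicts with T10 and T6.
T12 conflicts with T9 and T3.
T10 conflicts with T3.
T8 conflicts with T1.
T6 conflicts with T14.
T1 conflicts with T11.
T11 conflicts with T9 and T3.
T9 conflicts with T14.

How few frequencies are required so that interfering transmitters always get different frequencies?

3

The cycle T7-T10-T4-T6-T14-T7 has odd length 5, so it cannot be 2-colored; at least 3 frequencies are needed.
3 frequencies suffice: T7=2, T4=2, T12=1, T10=1, T8=1, T6=3, T1=2, T11=1, T9=2, T14=1, T3=2. No two conflicting transmitters share a frequency.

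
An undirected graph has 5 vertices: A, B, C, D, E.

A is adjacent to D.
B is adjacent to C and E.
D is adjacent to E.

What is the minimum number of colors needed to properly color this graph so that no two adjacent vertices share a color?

B and C are adjacent, so at least 2 colors are needed.
2 colors suffice: color 1 → {A, C, E}; color 2 → {B, D}. Every edge joins two different colors.

2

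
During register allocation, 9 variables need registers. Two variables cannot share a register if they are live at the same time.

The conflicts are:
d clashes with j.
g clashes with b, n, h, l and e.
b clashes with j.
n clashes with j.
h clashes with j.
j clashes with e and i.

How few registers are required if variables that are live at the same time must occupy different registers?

g and e conflict, so at least 2 registers are needed.
2 registers suffice: register 1 → {g, j}; register 2 → {d, b, n, h, l, e, i}. Every pair that conflicts lands in different registers.

2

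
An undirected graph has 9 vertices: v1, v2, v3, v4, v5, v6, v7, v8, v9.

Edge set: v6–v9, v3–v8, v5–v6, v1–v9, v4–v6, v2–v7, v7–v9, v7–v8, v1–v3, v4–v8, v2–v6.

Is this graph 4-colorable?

Yes

The chromatic number is 3. The cycle v9-v6-v4-v8-v7-v9 has odd length 5, so it cannot be 2-colored; at least 3 colors are needed.
3 colors suffice: color 1 → {v3, v6, v7}; color 2 → {v2, v5, v8, v9}; color 3 → {v1, v4}.
Since 4 ≥ 3, a proper 4-coloring certainly exists.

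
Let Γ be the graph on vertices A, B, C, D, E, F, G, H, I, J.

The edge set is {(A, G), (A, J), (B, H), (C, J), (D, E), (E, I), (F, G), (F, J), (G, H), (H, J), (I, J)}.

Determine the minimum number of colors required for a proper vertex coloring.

I and J are adjacent, so at least 2 colors are needed.
2 colors suffice: color 1 → {B, E, G, J}; color 2 → {A, C, D, F, H, I}. Each edge has distinct colors on its endpoints.

2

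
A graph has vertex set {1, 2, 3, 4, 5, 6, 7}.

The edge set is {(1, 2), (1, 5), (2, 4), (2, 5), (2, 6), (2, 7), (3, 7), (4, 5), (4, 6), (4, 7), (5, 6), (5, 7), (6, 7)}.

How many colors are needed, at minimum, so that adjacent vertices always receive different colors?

5

2, 4, 5, 6, 7 are pairwise adjacent (a clique of size 5), so at least 5 colors are needed.
5 colors suffice: 1=a, 2=c, 3=b, 4=e, 5=b, 6=d, 7=a. No two adjacent vertices share a color.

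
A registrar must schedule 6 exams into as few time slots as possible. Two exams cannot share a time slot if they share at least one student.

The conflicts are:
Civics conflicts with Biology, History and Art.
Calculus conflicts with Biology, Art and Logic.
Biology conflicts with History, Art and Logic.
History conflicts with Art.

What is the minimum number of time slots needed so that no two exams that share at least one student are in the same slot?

4

Civics, Biology, History, Art pairwise conflict, so at least 4 time slots are needed.
4 time slots suffice: Civics=4, Calculus=3, Biology=1, History=3, Art=2, Logic=2. No two conflicting exams share a time slot.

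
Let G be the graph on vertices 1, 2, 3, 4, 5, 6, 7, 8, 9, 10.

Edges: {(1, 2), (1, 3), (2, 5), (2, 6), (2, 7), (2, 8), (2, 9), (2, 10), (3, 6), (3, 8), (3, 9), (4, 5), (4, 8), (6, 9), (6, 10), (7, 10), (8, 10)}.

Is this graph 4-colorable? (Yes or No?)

The chromatic number is 3. 2, 6, 9 form a triangle, so at least 3 colors are needed.
3 colors suffice: color a → {2, 3, 4}; color b → {1, 5, 6, 7, 8}; color c → {9, 10}.
Since 4 ≥ 3, a proper 4-coloring certainly exists.

Yes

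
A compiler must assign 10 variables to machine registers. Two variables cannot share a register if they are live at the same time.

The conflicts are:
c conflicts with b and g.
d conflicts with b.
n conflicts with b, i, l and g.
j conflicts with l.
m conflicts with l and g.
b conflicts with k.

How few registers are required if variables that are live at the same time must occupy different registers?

n and l conflict, so at least 2 registers are needed.
2 registers suffice: register 1 → {c, d, n, j, m, k}; register 2 → {b, i, l, g}. Every pair that conflicts lands in different registers.

2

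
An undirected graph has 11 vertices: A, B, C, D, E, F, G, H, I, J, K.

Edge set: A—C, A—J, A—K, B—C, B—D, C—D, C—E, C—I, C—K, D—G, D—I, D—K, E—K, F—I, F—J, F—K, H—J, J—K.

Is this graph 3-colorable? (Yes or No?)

Yes

The chromatic number is 3. C, D, I are pairwise adjacent, so at least 3 colors are needed.
3 colors suffice: color 1 → {C, G, J}; color 2 → {B, H, I, K}; color 3 → {A, D, E, F}.
That is already a proper 3-coloring.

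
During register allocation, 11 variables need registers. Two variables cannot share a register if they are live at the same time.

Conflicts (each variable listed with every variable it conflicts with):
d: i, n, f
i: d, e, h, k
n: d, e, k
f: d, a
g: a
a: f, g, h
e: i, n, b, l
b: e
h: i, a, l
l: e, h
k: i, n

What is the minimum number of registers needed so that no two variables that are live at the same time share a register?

The cycle f-d-i-h-a-f has odd length 5, so it cannot be 2-colored; at least 3 registers are needed.
A valid assignment using 3 registers: d=2, i=1, n=1, f=3, g=2, a=1, e=2, b=1, h=2, l=1, k=2. Each listed conflict is separated.

3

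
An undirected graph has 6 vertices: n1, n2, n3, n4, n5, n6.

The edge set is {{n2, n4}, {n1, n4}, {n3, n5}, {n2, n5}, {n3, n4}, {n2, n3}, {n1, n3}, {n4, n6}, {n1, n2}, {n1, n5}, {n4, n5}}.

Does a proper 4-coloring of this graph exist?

n1, n2, n3, n4, n5 are mutually adjacent (a clique of size 5), so at least 5 colors are needed.
So 4 colors are not enough.

No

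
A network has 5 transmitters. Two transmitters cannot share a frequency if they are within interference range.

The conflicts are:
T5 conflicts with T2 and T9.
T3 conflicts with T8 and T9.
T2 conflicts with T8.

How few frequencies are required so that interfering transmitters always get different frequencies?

The cycle T8-T2-T5-T9-T3-T8 has odd length 5, so it cannot be 2-colored; at least 3 frequencies are needed.
Using 3 frequencies: T5=1, T3=2, T2=2, T8=1, T9=3. No two conflicting transmitters share a frequency.

3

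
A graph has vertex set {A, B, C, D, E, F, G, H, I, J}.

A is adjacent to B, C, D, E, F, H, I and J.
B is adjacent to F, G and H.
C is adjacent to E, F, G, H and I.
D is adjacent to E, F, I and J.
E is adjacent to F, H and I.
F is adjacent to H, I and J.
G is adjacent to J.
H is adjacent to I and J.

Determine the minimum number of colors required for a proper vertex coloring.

6

A, C, E, F, H, I are pairwise adjacent (a clique of size 6), so at least 6 colors are needed.
6 colors suffice: color 1 → {A, G}; color 2 → {F}; color 3 → {D, H}; color 4 → {B, E, J}; color 5 → {C}; color 6 → {I}. No two adjacent vertices share a color.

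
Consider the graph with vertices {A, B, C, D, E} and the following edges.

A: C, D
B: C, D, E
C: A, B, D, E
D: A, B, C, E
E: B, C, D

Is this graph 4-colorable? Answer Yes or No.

The chromatic number is 4. B, C, D, E are pairwise adjacent (a clique of size 4), so at least 4 colors are needed.
4 colors suffice: color 1 → {D}; color 2 → {C}; color 3 → {A, B}; color 4 → {E}.
That is already a proper 4-coloring.

Yes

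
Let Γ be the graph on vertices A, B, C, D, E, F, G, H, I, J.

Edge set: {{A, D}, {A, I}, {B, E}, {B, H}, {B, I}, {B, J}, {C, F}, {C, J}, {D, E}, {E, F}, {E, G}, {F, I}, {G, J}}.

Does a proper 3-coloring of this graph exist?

Yes

The chromatic number is 3. The cycle B-J-C-F-I-B has odd length 5, so it cannot be 2-colored; at least 3 colors are needed.
3 colors suffice: color red → {E, H, I, J}; color blue → {B, D, F, G}; color green → {A, C}.
That is already a proper 3-coloring.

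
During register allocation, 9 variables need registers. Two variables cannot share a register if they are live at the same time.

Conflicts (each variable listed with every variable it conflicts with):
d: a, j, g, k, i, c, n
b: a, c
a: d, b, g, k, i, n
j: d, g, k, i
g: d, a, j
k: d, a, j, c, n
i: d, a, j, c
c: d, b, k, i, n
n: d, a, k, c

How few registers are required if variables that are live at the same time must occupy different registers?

d, k, c, n are mutually in conflict, so at least 4 registers are needed.
4 registers suffice: register 1 → {d, b}; register 2 → {a, j, c}; register 3 → {g, k, i}; register 4 → {n}. Each listed conflict is separated.

4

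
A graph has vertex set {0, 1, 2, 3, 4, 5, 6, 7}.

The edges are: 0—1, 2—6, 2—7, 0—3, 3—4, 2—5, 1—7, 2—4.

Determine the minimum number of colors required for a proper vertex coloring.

0 and 1 are adjacent, so at least 2 colors are needed.
2 colors suffice: 0=blue, 1=red, 2=red, 3=red, 4=blue, 5=blue, 6=blue, 7=blue. No two adjacent vertices share a color.

2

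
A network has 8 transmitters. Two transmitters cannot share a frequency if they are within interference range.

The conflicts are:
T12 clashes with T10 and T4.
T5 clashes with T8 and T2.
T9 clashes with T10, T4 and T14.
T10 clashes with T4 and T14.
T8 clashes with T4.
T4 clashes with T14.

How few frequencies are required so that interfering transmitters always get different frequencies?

4

T9, T10, T4, T14 all conflict with each other, so at least 4 frequencies are needed.
4 frequencies suffice: frequency 1 → {T5, T4}; frequency 2 → {T10, T8, T2}; frequency 3 → {T12, T9}; frequency 4 → {T14}. No two conflicting transmitters share a frequency.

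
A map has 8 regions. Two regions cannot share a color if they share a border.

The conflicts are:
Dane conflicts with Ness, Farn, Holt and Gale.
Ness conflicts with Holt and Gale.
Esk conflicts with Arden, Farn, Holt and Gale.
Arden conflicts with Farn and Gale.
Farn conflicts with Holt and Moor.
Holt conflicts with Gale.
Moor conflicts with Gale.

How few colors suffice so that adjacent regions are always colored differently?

Dane, Ness, Holt, Gale all conflict with each other, so at least 4 colors are needed.
4 colors suffice: color 1 → {Farn, Gale}; color 2 → {Arden, Holt, Moor}; color 3 → {Dane, Esk}; color 4 → {Ness}. Every pair that conflicts lands in different colors.

4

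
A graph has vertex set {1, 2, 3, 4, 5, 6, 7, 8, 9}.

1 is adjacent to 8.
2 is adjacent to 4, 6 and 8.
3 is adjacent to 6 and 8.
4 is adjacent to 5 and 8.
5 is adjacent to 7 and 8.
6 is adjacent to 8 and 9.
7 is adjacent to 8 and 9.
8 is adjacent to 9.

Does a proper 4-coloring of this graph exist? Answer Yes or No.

The chromatic number is 3. 4, 5, 8 form a triangle, so at least 3 colors are needed.
3 colors suffice: color red → {8}; color blue → {1, 4, 6, 7}; color green → {2, 3, 5, 9}.
Since 4 ≥ 3, a proper 4-coloring certainly exists.

Yes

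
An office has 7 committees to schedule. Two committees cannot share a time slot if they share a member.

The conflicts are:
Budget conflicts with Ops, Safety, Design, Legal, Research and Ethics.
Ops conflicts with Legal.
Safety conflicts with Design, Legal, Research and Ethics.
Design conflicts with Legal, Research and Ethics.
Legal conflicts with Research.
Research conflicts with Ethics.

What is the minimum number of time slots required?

5

Budget, Safety, Design, Research, Ethics are mutually in conflict, so at least 5 time slots are needed.
5 time slots suffice: time slot 1 → {Budget}; time slot 2 → {Ops, Safety}; time slot 3 → {Design}; time slot 4 → {Legal, Ethics}; time slot 5 → {Research}. No two conflicting committees share a time slot.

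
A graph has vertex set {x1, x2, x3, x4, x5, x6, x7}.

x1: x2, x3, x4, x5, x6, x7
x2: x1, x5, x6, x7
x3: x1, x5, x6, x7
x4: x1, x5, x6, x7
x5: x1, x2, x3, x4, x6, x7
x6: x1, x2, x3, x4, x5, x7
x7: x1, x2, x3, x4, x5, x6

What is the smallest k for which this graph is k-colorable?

5

x1, x3, x5, x6, x7 are mutually adjacent (a clique of size 5), so at least 5 colors are needed.
5 colors suffice: color 1 → {x1}; color 2 → {x7}; color 3 → {x5}; color 4 → {x6}; color 5 → {x2, x3, x4}. Every edge joins two different colors.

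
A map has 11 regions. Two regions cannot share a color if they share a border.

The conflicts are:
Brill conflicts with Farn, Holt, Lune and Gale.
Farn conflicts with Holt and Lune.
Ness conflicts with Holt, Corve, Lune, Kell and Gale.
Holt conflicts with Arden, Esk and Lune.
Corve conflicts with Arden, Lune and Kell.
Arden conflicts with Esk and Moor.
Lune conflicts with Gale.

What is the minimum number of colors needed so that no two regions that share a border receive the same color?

4

Brill, Farn, Holt, Lune are mutually in conflict, so at least 4 colors are needed.
A valid assignment using 4 colors: Brill=3, Farn=4, Ness=3, Holt=1, Corve=1, Arden=2, Esk=3, Lune=2, Moor=1, Kell=2, Gale=1. No two conflicting regions share a color.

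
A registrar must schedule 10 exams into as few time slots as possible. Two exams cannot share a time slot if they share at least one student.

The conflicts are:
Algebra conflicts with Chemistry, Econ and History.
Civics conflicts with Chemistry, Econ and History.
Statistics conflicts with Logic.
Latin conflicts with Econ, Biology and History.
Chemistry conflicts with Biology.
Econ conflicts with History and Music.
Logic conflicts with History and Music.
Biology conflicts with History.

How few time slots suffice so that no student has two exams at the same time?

3

Latin, Biology, History pairwise conflict, so at least 3 time slots are needed.
3 time slots suffice: time slot 1 → {Statistics, Chemistry, History, Music}; time slot 2 → {Econ, Logic, Biology}; time slot 3 → {Algebra, Civics, Latin}. No two conflicting exams share a time slot.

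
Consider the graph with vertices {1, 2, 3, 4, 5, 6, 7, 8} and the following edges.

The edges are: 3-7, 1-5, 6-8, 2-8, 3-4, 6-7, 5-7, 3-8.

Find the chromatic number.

2

2 and 8 are adjacent, so at least 2 colors are needed.
One proper 2-coloring: 1=blue, 2=red, 3=red, 4=blue, 5=red, 6=red, 7=blue, 8=blue. No two adjacent vertices share a color.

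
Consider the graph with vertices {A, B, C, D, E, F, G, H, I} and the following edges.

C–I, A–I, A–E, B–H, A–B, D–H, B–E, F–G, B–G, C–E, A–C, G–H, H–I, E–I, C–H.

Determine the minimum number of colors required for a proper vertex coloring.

4

A, C, E, I form a clique, so at least 4 colors are needed.
4 colors suffice: color red → {A, F, H}; color blue → {B, D, I}; color green → {E, G}; color yellow → {C}. Each edge has distinct colors on its endpoints.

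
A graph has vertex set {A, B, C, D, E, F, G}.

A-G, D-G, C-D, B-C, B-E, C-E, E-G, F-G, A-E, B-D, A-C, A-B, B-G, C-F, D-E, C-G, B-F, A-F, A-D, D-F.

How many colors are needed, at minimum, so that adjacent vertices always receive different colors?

A, B, C, D, E, G are mutually adjacent (a clique of size 6), so at least 6 colors are needed.
6 colors suffice: A=4, B=3, C=1, D=5, E=6, F=6, G=2. Each edge has distinct colors on its endpoints.

6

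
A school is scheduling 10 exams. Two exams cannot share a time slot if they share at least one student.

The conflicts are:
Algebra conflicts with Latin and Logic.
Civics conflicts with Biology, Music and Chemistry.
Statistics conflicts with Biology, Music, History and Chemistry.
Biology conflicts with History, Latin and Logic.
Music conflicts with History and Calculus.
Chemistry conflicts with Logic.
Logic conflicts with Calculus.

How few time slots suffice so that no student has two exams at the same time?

Statistics, Biology, History pairwise conflict, so at least 3 time slots are needed.
A valid assignment using 3 time slots: Algebra=1, Civics=2, Statistics=2, Biology=1, Music=1, History=3, Chemistry=1, Latin=2, Logic=2, Calculus=3. Every pair that conflicts lands in different time slots.

3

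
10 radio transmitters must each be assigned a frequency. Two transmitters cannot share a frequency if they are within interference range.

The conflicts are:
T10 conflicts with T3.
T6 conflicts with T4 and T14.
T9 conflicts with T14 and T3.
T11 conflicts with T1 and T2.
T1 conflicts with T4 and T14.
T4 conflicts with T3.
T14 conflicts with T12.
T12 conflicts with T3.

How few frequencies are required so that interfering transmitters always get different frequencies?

3

The cycle T14-T1-T4-T3-T12-T14 has odd length 5, so it cannot be 2-colored; at least 3 frequencies are needed.
3 frequencies suffice: frequency 1 → {T11, T14, T3}; frequency 2 → {T10, T9, T4, T12, T2}; frequency 3 → {T6, T1}. Every pair that conflicts lands in different frequencies.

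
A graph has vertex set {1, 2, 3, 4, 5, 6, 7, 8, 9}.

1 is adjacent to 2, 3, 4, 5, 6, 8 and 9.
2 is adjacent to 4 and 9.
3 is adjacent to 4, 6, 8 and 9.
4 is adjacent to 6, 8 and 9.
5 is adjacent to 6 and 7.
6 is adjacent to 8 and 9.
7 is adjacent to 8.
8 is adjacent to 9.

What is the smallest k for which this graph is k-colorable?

6

1, 3, 4, 6, 8, 9 are mutually adjacent (a clique of size 6), so at least 6 colors are needed.
6 colors suffice: color red → {1, 7}; color blue → {2, 6}; color green → {4, 5}; color yellow → {9}; color purple → {8}; color orange → {3}. No two adjacent vertices share a color.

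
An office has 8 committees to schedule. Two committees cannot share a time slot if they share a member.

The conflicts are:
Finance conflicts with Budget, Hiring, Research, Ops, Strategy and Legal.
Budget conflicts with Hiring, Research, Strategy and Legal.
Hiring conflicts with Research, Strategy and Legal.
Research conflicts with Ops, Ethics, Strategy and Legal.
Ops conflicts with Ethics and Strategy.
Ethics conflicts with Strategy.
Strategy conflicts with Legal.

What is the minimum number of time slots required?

Finance, Budget, Hiring, Research, Strategy, Legal are mutually in conflict, so at least 6 time slots are needed.
A valid assignment using 6 time slots: Finance=3, Budget=5, Hiring=4, Research=1, Ops=4, Ethics=3, Strategy=2, Legal=6. Each listed conflict is separated.

6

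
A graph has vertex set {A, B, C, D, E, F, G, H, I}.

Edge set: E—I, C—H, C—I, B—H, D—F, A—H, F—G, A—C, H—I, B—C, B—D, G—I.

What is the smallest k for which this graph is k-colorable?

B, C, H form a triangle, so at least 3 colors are needed.
3 colors suffice: color 1 → {A, B, F, I}; color 2 → {C, D, E, G}; color 3 → {H}. Each edge has distinct colors on its endpoints.

3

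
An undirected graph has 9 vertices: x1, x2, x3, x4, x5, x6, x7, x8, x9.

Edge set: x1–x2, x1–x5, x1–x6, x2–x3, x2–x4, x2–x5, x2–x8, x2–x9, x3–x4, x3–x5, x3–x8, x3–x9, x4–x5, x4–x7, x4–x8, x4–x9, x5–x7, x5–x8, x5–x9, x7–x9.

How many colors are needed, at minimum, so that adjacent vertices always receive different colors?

x2, x3, x4, x5, x8 are mutually adjacent (a clique of size 5), so at least 5 colors are needed.
5 colors suffice: color R → {x5, x6}; color B → {x2, x7}; color G → {x1, x4}; color Y → {x3}; color P → {x8, x9}. Every edge joins two different colors.

5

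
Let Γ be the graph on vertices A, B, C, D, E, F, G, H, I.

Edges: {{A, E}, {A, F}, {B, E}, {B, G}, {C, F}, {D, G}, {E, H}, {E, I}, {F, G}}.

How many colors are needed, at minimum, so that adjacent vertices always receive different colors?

3

The cycle F-A-E-B-G-F has odd length 5, so it cannot be 2-colored; at least 3 colors are needed.
3 colors suffice: color red → {C, E, G}; color blue → {B, D, F, H, I}; color green → {A}. Every edge joins two different colors.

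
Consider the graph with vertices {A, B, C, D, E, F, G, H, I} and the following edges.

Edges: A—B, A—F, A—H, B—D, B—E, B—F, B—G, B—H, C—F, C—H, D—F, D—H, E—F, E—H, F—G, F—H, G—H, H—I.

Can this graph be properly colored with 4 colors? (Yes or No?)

The chromatic number is 4. A, B, F, H form a clique, so at least 4 colors are needed.
A valid assignment using 4 colors: A=yellow, B=green, C=green, D=yellow, E=yellow, F=blue, G=yellow, H=red, I=blue.
That is already a proper 4-coloring.

Yes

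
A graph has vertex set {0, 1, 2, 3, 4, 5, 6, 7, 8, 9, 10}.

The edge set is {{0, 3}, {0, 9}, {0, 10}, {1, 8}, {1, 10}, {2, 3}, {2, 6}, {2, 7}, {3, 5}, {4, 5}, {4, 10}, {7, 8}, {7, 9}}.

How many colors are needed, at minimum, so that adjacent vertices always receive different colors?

The cycle 5-4-10-0-3-5 has odd length 5, so it cannot be 2-colored; at least 3 colors are needed.
A valid assignment using 3 colors: 0=blue, 1=blue, 2=red, 3=green, 4=blue, 5=red, 6=blue, 7=blue, 8=red, 9=red, 10=red. No two adjacent vertices share a color.

3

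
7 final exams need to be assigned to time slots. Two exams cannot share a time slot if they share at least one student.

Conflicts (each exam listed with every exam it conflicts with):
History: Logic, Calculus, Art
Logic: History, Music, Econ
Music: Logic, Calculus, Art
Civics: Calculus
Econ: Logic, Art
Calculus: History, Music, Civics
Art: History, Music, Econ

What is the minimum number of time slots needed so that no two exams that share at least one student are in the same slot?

2

History and Logic conflict, so at least 2 time slots are needed.
2 time slots suffice: time slot 1 → {History, Music, Civics, Econ}; time slot 2 → {Logic, Calculus, Art}. No two conflicting exams share a time slot.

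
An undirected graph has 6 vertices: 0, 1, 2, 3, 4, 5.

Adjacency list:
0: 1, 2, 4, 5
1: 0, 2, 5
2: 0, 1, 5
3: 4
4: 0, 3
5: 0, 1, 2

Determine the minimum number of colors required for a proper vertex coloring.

4

0, 1, 2, 5 are mutually adjacent (a clique of size 4), so at least 4 colors are needed.
4 colors suffice: color a → {0, 3}; color b → {1, 4}; color c → {5}; color d → {2}. Each edge has distinct colors on its endpoints.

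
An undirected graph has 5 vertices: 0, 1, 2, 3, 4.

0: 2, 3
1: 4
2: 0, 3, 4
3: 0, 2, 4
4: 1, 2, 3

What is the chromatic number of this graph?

3

2, 3, 4 form a triangle, so at least 3 colors are needed.
3 colors suffice: color a → {0, 4}; color b → {1, 2}; color c → {3}. Each edge has distinct colors on its endpoints.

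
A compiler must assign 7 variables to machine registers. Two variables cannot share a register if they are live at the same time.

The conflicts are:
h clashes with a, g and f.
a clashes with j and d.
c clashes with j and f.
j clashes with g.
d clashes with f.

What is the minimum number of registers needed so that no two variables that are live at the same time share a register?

3

The cycle g-j-c-f-h-g has odd length 5, so it cannot be 2-colored; at least 3 registers are needed.
3 registers suffice: h=1, a=2, c=3, j=1, g=2, d=1, f=2. Every pair that conflicts lands in different registers.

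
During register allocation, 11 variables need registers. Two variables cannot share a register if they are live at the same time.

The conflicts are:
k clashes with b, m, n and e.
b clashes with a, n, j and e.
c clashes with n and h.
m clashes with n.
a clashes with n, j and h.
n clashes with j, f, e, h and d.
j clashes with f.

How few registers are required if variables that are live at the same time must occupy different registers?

4

b, a, n, j pairwise conflict, so at least 4 registers are needed.
4 registers suffice: k=3, b=2, c=3, m=2, a=4, n=1, j=3, f=2, e=4, h=2, d=2. Every pair that conflicts lands in different registers.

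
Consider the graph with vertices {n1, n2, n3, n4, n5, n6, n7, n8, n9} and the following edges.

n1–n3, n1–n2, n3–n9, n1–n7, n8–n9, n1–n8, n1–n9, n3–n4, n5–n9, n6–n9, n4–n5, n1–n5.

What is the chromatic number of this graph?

n1, n8, n9 are pairwise adjacent, so at least 3 colors are needed.
3 colors suffice: color red → {n1, n4, n6}; color blue → {n2, n7, n9}; color green → {n3, n5, n8}. Every edge joins two different colors.

3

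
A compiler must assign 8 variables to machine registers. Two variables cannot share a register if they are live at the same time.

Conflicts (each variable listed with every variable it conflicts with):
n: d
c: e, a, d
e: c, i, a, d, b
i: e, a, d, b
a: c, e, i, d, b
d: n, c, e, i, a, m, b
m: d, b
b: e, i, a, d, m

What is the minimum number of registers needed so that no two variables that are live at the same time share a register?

5

e, i, a, d, b pairwise conflict, so at least 5 registers are needed.
5 registers suffice: n=2, c=4, e=3, i=5, a=2, d=1, m=2, b=4. Each listed conflict is separated.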